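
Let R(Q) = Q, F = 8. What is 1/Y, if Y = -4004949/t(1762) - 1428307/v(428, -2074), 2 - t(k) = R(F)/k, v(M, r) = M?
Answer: -125404/252108178873 ≈ -4.9742e-7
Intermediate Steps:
t(k) = 2 - 8/k
Y = -252108178873/125404 (Y = -4004949/(2 - 8/1762) - 1428307/428 = -4004949/(2 - 8*1/1762) - 1428307*1/428 = -4004949/(2 - 4/881) - 1428307/428 = -4004949/1758/881 - 1428307/428 = -4004949*881/1758 - 1428307/428 = -1176120023/586 - 1428307/428 = -252108178873/125404 ≈ -2.0104e+6)
1/Y = 1/(-252108178873/125404) = -125404/252108178873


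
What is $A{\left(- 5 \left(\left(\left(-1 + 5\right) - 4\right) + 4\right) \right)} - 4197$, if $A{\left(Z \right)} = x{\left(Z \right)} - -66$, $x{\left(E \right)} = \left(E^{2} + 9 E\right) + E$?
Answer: $-3931$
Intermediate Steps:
$x{\left(E \right)} = E^{2} + 10 E$
$A{\left(Z \right)} = 66 + Z \left(10 + Z\right)$ ($A{\left(Z \right)} = Z \left(10 + Z\right) - -66 = Z \left(10 + Z\right) + 66 = 66 + Z \left(10 + Z\right)$)
$A{\left(- 5 \left(\left(\left(-1 + 5\right) - 4\right) + 4\right) \right)} - 4197 = \left(66 + - 5 \left(\left(\left(-1 + 5\right) - 4\right) + 4\right) \left(10 - 5 \left(\left(\left(-1 + 5\right) - 4\right) + 4\right)\right)\right) - 4197 = \left(66 + - 5 \left(\left(4 - 4\right) + 4\right) \left(10 - 5 \left(\left(4 - 4\right) + 4\right)\right)\right) - 4197 = \left(66 + - 5 \left(0 + 4\right) \left(10 - 5 \left(0 + 4\right)\right)\right) - 4197 = \left(66 + \left(-5\right) 4 \left(10 - 20\right)\right) - 4197 = \left(66 - 20 \left(10 - 20\right)\right) - 4197 = \left(66 - -200\right) - 4197 = \left(66 + 200\right) - 4197 = 266 - 4197 = -3931$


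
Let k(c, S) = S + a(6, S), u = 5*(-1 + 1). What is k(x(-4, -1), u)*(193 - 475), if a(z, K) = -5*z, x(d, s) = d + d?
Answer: 8460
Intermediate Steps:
x(d, s) = 2*d
u = 0 (u = 5*0 = 0)
k(c, S) = -30 + S (k(c, S) = S - 5*6 = S - 30 = -30 + S)
k(x(-4, -1), u)*(193 - 475) = (-30 + 0)*(193 - 475) = -30*(-282) = 8460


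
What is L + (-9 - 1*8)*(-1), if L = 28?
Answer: 45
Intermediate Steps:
L + (-9 - 1*8)*(-1) = 28 + (-9 - 1*8)*(-1) = 28 + (-9 - 8)*(-1) = 28 - 17*(-1) = 28 + 17 = 45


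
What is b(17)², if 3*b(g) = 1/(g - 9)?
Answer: 1/576 ≈ 0.0017361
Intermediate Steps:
b(g) = 1/(3*(-9 + g)) (b(g) = 1/(3*(g - 9)) = 1/(3*(-9 + g)))
b(17)² = (1/(3*(-9 + 17)))² = ((⅓)/8)² = ((⅓)*(⅛))² = (1/24)² = 1/576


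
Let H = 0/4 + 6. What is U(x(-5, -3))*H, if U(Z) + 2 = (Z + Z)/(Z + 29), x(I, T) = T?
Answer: -174/13 ≈ -13.385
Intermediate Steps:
U(Z) = -2 + 2*Z/(29 + Z) (U(Z) = -2 + (Z + Z)/(Z + 29) = -2 + (2*Z)/(29 + Z) = -2 + 2*Z/(29 + Z))
H = 6 (H = (¼)*0 + 6 = 0 + 6 = 6)
U(x(-5, -3))*H = -58/(29 - 3)*6 = -58/26*6 = -58*1/26*6 = -29/13*6 = -174/13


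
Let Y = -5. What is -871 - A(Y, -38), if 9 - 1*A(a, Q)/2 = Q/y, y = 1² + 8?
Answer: -8077/9 ≈ -897.44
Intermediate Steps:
y = 9 (y = 1 + 8 = 9)
A(a, Q) = 18 - 2*Q/9
-871 - A(Y, -38) = -871 - (18 - 2/9*(-38)) = -871 - (18 + 76/9) = -871 - 1*238/9 = -871 - 238/9 = -8077/9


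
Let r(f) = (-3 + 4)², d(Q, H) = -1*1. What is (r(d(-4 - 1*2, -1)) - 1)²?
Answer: 0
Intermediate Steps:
d(Q, H) = -1
r(f) = 1 (r(f) = 1² = 1)
(r(d(-4 - 1*2, -1)) - 1)² = (1 - 1)² = 0² = 0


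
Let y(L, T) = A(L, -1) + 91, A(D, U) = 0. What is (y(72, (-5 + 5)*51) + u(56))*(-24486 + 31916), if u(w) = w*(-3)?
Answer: -572110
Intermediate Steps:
u(w) = -3*w
y(L, T) = 91 (y(L, T) = 0 + 91 = 91)
(y(72, (-5 + 5)*51) + u(56))*(-24486 + 31916) = (91 - 3*56)*(-24486 + 31916) = (91 - 168)*7430 = -77*7430 = -572110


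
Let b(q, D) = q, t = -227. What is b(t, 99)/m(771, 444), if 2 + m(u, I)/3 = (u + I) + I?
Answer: -227/4971 ≈ -0.045665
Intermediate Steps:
m(u, I) = -6 + 3*u + 6*I (m(u, I) = -6 + 3*((u + I) + I) = -6 + 3*((I + u) + I) = -6 + 3*(u + 2*I) = -6 + (3*u + 6*I) = -6 + 3*u + 6*I)
b(t, 99)/m(771, 444) = -227/(-6 + 3*771 + 6*444) = -227/(-6 + 2313 + 2664) = -227/4971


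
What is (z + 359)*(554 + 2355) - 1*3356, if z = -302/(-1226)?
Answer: 638556934/613 ≈ 1.0417e+6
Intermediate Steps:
z = 151/613 (z = -302*(-1/1226) = 151/613 ≈ 0.24633)
(z + 359)*(554 + 2355) - 1*3356 = (151/613 + 359)*(554 + 2355) - 1*3356 = (220218/613)*2909 - 3356 = 640614162/613 - 3356 = 638556934/613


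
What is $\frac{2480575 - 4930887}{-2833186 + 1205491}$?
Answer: $\frac{2450312}{1627695} \approx 1.5054$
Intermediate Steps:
$\frac{2480575 - 4930887}{-2833186 + 1205491} = - \frac{2450312}{-1627695} = \left(-2450312\right) \left(- \frac{1}{1627695}\right) = \frac{2450312}{1627695}$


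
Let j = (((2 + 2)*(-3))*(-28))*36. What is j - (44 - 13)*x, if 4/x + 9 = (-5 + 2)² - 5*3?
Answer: 181564/15 ≈ 12104.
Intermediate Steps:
j = 12096 (j = ((4*(-3))*(-28))*36 = -12*(-28)*36 = 336*36 = 12096)
x = -4/15 (x = 4/(-9 + ((-5 + 2)² - 5*3)) = 4/(-9 + ((-3)² - 15)) = 4/(-9 + (9 - 15)) = 4/(-9 - 6) = 4/(-15) = 4*(-1/15) = -4/15 ≈ -0.26667)
j - (44 - 13)*x = 12096 - (44 - 13)*(-4)/15 = 12096 - 31*(-4)/15 = 12096 - 1*(-124/15) = 12096 + 124/15 = 181564/15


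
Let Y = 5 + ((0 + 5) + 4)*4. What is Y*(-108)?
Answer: -4428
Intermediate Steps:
Y = 41 (Y = 5 + (5 + 4)*4 = 5 + 9*4 = 5 + 36 = 41)
Y*(-108) = 41*(-108) = -4428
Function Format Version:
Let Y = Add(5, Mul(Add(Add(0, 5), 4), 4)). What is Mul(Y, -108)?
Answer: -4428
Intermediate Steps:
Y = 41 (Y = Add(5, Mul(Add(5, 4), 4)) = Add(5, Mul(9, 4)) = Add(5, 36) = 41)
Mul(Y, -108) = Mul(41, -108) = -4428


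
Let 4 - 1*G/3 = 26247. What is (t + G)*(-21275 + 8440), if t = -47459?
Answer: 1619622980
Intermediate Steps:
G = -78729 (G = 12 - 3*26247 = 12 - 78741 = -78729)
(t + G)*(-21275 + 8440) = (-47459 - 78729)*(-21275 + 8440) = -126188*(-12835) = 1619622980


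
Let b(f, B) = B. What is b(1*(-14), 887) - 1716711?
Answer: -1715824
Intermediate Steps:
b(1*(-14), 887) - 1716711 = 887 - 1716711 = -1715824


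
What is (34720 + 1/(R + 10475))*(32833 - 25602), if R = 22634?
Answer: 8312356142111/33109 ≈ 2.5106e+8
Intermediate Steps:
(34720 + 1/(R + 10475))*(32833 - 25602) = (34720 + 1/(22634 + 10475))*(32833 - 25602) = (34720 + 1/33109)*7231 = (1149544481/33109)*7231 = 8312356142111/33109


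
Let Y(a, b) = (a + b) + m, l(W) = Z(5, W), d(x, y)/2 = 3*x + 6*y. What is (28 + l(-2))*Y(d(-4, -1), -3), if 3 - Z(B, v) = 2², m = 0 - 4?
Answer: -1161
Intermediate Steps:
d(x, y) = 6*x + 12*y (d(x, y) = 2*(3*x + 6*y) = 6*x + 12*y)
m = -4
Z(B, v) = -1 (Z(B, v) = 3 - 1*2² = 3 - 1*4 = 3 - 4 = -1)
l(W) = -1
Y(a, b) = -4 + a + b (Y(a, b) = (a + b) - 4 = -4 + a + b)
(28 + l(-2))*Y(d(-4, -1), -3) = (28 - 1)*(-4 + (6*(-4) + 12*(-1)) - 3) = 27*(-4 + (-24 - 12) - 3) = 27*(-4 - 36 - 3) = 27*(-43) = -1161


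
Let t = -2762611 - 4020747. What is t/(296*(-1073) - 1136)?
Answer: 3391679/159372 ≈ 21.282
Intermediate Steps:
t = -6783358
t/(296*(-1073) - 1136) = -6783358/(296*(-1073) - 1136) = -6783358/(-317608 - 1136) = -6783358/(-318744) = -6783358*(-1/318744) = 3391679/159372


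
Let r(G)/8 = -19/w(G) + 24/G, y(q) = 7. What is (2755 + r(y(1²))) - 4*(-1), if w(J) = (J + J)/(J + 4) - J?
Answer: 177217/63 ≈ 2813.0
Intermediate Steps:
w(J) = -J + 2*J/(4 + J) (w(J) = (2*J)/(4 + J) - J = 2*J/(4 + J) - J = -J + 2*J/(4 + J))
r(G) = 192/G + 152*(4 + G)/(G*(2 + G)) (r(G) = 8*(-19*(-(4 + G)/(G*(2 + G))) + 24/G) = 8*(-(-19)*(4 + G)/(G*(2 + G)) + 24/G) = 8*(19*(4 + G)/(G*(2 + G)) + 24/G) = 8*(24/G + 19*(4 + G)/(G*(2 + G))) = 192/G + 152*(4 + G)/(G*(2 + G)))
(2755 + r(y(1²))) - 4*(-1) = (2755 + 8*(124 + 43*7)/(7*(2 + 7))) - 4*(-1) = (2755 + 8*(⅐)*(124 + 301)/9) + 4 = (2755 + 8*(⅐)*(⅑)*425) + 4 = (2755 + 3400/63) + 4 = 176965/63 + 4 = 177217/63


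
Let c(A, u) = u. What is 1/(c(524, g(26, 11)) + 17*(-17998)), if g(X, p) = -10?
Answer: -1/305976 ≈ -3.2682e-6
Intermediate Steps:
1/(c(524, g(26, 11)) + 17*(-17998)) = 1/(-10 + 17*(-17998)) = 1/(-10 - 305966) = 1/(-305976) = -1/305976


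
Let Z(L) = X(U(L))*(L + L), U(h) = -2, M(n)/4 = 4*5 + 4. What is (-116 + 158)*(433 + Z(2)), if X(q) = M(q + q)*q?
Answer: -14070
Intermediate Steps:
M(n) = 96 (M(n) = 4*(4*5 + 4) = 4*(20 + 4) = 4*24 = 96)
X(q) = 96*q
Z(L) = -384*L (Z(L) = (96*(-2))*(L + L) = -384*L)
(-116 + 158)*(433 + Z(2)) = (-116 + 158)*(433 - 384*2) = 42*(433 - 768) = 42*(-335) = -14070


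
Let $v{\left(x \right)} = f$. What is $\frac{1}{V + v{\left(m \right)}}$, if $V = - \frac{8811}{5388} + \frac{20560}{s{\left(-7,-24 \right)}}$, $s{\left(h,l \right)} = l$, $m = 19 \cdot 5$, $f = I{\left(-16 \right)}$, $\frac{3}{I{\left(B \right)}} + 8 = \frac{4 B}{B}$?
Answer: $- \frac{1347}{1157143} \approx -0.0011641$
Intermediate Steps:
$I{\left(B \right)} = - \frac{3}{4}$ ($I{\left(B \right)} = \frac{3}{-8 + \frac{4 B}{B}} = \frac{3}{-8 + 4} = \frac{3}{-4} = 3 \left(- \frac{1}{4}\right) = - \frac{3}{4}$)
$f = - \frac{3}{4} \approx -0.75$
$m = 95$
$v{\left(x \right)} = - \frac{3}{4}$
$V = - \frac{4624531}{5388}$ ($V = - \frac{8811}{5388} + \frac{20560}{-24} = \left(-8811\right) \frac{1}{5388} + 20560 \left(- \frac{1}{24}\right) = - \frac{2937}{1796} - \frac{2570}{3} = - \frac{4624531}{5388} \approx -858.3$)
$\frac{1}{V + v{\left(m \right)}} = \frac{1}{- \frac{4624531}{5388} - \frac{3}{4}} = \frac{1}{- \frac{1157143}{1347}} = - \frac{1347}{1157143}$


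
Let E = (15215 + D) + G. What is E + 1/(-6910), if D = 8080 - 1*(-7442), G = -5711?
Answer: 172929659/6910 ≈ 25026.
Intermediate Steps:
D = 15522 (D = 8080 + 7442 = 15522)
E = 25026 (E = (15215 + 15522) - 5711 = 30737 - 5711 = 25026)
E + 1/(-6910) = 25026 + 1/(-6910) = 25026 - 1/6910 = 172929659/6910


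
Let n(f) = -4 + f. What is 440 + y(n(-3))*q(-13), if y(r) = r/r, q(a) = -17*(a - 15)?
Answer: 916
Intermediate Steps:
q(a) = 255 - 17*a (q(a) = -17*(-15 + a) = 255 - 17*a)
y(r) = 1
440 + y(n(-3))*q(-13) = 440 + 1*(255 - 17*(-13)) = 440 + 1*(255 + 221) = 440 + 1*476 = 440 + 476 = 916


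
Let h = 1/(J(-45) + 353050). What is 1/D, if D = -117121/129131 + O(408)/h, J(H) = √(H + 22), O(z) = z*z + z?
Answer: 982382721680529743749/57876252463157714787790239343393 - 2782559755546392*I*√23/57876252463157714787790239343393 ≈ 1.6974e-11 - 2.3057e-16*I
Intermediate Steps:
O(z) = z + z² (O(z) = z² + z = z + z²)
J(H) = √(22 + H)
h = 1/(353050 + I*√23) (h = 1/(√(22 - 45) + 353050) = 1/(√(-23) + 353050) = 1/(I*√23 + 353050) = 1/(353050 + I*√23) ≈ 2.8325e-6 - 4.0e-11*I)
D = -117121/129131 + 166872/(15350/5419317501 - I*√23/124644302523) (D = -117121/129131 + (408*(1 + 408))/(15350/5419317501 - I*√23/124644302523) = -117121*1/129131 + (408*409)/(15350/5419317501 - I*√23/124644302523) = -117121/129131 + 166872/(15350/5419317501 - I*√23/124644302523) ≈ 5.8914e+10 + 8.0029e+5*I)
1/D = 1/(7607644343190479/129131 + 166872*I*√23)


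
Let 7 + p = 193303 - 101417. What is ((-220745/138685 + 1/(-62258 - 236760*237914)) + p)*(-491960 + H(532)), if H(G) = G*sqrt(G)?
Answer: -22297458030803472331403890/493306486788281 + 48224439679597720466326*sqrt(133)/493306486788281 ≈ -4.4073e+10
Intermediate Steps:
p = 91879 (p = -7 + (193303 - 101417) = -7 + 91886 = 91879)
H(G) = G**(3/2)
((-220745/138685 + 1/(-62258 - 236760*237914)) + p)*(-491960 + H(532)) = ((-220745/138685 + 1/(-62258 - 236760*237914)) + 91879)*(-491960 + 532**(3/2)) = ((-220745*1/138685 + (1/237914)/(-299018)) + 91879)*(-491960 + 1064*sqrt(133)) = ((-44149/27737 - 1/299018*1/237914) + 91879)*(-491960 + 1064*sqrt(133)) = ((-44149/27737 - 1/71140568452) + 91879)*(-491960 + 1064*sqrt(133)) = (-3140784956615085/1973225947153124 + 91879)*(-491960 + 1064*sqrt(133)) = 181294886013525264911*(-491960 + 1064*sqrt(133))/1973225947153124 = -22297458030803472331403890/493306486788281 + 48224439679597720466326*sqrt(133)/493306486788281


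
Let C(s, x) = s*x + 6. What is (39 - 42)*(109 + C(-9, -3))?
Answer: -426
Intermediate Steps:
C(s, x) = 6 + s*x
(39 - 42)*(109 + C(-9, -3)) = (39 - 42)*(109 + (6 - 9*(-3))) = -3*(109 + (6 + 27)) = -3*(109 + 33) = -3*142 = -426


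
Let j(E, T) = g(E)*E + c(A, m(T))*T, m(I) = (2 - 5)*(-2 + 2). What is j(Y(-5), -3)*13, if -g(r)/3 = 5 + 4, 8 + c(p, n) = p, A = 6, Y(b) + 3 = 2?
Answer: 429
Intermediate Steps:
m(I) = 0 (m(I) = -3*0 = 0)
Y(b) = -1 (Y(b) = -3 + 2 = -1)
c(p, n) = -8 + p
g(r) = -27 (g(r) = -3*(5 + 4) = -3*9 = -27)
j(E, T) = -27*E - 2*T (j(E, T) = -27*E + (-8 + 6)*T = -27*E - 2*T)
j(Y(-5), -3)*13 = (-27*(-1) - 2*(-3))*13 = (27 + 6)*13 = 33*13 = 429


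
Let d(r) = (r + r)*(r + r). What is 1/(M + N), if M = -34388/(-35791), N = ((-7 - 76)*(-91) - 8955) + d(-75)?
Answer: 35791/755152906 ≈ 4.7396e-5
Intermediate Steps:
d(r) = 4*r² (d(r) = (2*r)*(2*r) = 4*r²)
N = 21098 (N = ((-7 - 76)*(-91) - 8955) + 4*(-75)² = (-83*(-91) - 8955) + 4*5625 = (7553 - 8955) + 22500 = -1402 + 22500 = 21098)
M = 34388/35791 (M = -34388*(-1/35791) = 34388/35791 ≈ 0.96080)
1/(M + N) = 1/(34388/35791 + 21098) = 1/(755152906/35791) = 35791/755152906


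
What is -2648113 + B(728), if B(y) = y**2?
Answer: -2118129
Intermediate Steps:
-2648113 + B(728) = -2648113 + 728**2 = -2648113 + 529984 = -2118129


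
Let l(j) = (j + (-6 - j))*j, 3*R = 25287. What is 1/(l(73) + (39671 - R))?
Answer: 1/30804 ≈ 3.2463e-5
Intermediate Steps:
R = 8429 (R = (⅓)*25287 = 8429)
l(j) = -6*j
1/(l(73) + (39671 - R)) = 1/(-6*73 + (39671 - 1*8429)) = 1/(-438 + (39671 - 8429)) = 1/(-438 + 31242) = 1/30804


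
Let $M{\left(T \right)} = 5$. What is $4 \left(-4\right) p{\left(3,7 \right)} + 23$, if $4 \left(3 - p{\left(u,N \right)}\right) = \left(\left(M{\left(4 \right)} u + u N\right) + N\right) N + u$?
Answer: $1191$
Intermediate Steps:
$p{\left(u,N \right)} = 3 - \frac{u}{4} - \frac{N \left(N + 5 u + N u\right)}{4}$ ($p{\left(u,N \right)} = 3 - \frac{\left(\left(5 u + u N\right) + N\right) N + u}{4} = 3 - \frac{\left(\left(5 u + N u\right) + N\right) N + u}{4} = 3 - \frac{\left(N + 5 u + N u\right) N + u}{4} = 3 - \frac{N \left(N + 5 u + N u\right) + u}{4} = 3 - \frac{u + N \left(N + 5 u + N u\right)}{4} = 3 - \left(\frac{u}{4} + \frac{N \left(N + 5 u + N u\right)}{4}\right) = 3 - \frac{u}{4} - \frac{N \left(N + 5 u + N u\right)}{4}$)
$4 \left(-4\right) p{\left(3,7 \right)} + 23 = 4 \left(-4\right) \left(3 - \frac{3}{4} - \frac{7^{2}}{4} - \frac{35}{4} \cdot 3 - \frac{3 \cdot 7^{2}}{4}\right) + 23 = - 16 \left(3 - \frac{3}{4} - \frac{49}{4} - \frac{105}{4} - \frac{3}{4} \cdot 49\right) + 23 = - 16 \left(3 - \frac{3}{4} - \frac{49}{4} - \frac{105}{4} - \frac{147}{4}\right) + 23 = \left(-16\right) \left(-73\right) + 23 = 1168 + 23 = 1191$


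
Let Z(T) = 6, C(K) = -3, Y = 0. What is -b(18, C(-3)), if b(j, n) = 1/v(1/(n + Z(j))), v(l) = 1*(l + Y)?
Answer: -3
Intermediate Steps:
v(l) = l (v(l) = 1*(l + 0) = 1*l = l)
b(j, n) = 6 + n (b(j, n) = 1/(1/(n + 6)) = 1/(1/(6 + n)) = 6 + n)
-b(18, C(-3)) = -(6 - 3) = -1*3 = -3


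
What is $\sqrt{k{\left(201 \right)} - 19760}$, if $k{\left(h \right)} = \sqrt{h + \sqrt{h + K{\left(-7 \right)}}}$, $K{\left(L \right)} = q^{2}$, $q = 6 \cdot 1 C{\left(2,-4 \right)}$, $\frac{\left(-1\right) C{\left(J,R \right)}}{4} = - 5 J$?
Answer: $\sqrt{-19760 + \sqrt{201 + \sqrt{57801}}} \approx 140.5 i$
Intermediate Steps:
$C{\left(J,R \right)} = 20 J$ ($C{\left(J,R \right)} = - 4 \left(- 5 J\right) = 20 J$)
$q = 240$ ($q = 6 \cdot 1 \cdot 20 \cdot 2 = 6 \cdot 40 = 240$)
$K{\left(L \right)} = 57600$ ($K{\left(L \right)} = 240^{2} = 57600$)
$k{\left(h \right)} = \sqrt{h + \sqrt{57600 + h}}$ ($k{\left(h \right)} = \sqrt{h + \sqrt{h + 57600}} = \sqrt{h + \sqrt{57600 + h}}$)
$\sqrt{k{\left(201 \right)} - 19760} = \sqrt{\sqrt{201 + \sqrt{57600 + 201}} - 19760} = \sqrt{\sqrt{201 + \sqrt{57801}} - 19760} = \sqrt{-19760 + \sqrt{201 + \sqrt{57801}}}$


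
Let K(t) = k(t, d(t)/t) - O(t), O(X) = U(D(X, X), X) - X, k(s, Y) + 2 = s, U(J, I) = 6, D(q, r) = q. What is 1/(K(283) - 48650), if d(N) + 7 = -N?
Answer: -1/48092 ≈ -2.0793e-5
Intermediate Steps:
d(N) = -7 - N
k(s, Y) = -2 + s
O(X) = 6 - X
K(t) = -8 + 2*t (K(t) = (-2 + t) - (6 - t) = (-2 + t) + (-6 + t) = -8 + 2*t)
1/(K(283) - 48650) = 1/((-8 + 2*283) - 48650) = 1/((-8 + 566) - 48650) = 1/(558 - 48650) = 1/(-48092) = -1/48092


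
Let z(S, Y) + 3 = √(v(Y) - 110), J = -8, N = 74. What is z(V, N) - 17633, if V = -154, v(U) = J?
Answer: -17636 + I*√118 ≈ -17636.0 + 10.863*I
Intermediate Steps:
v(U) = -8
z(S, Y) = -3 + I*√118 (z(S, Y) = -3 + √(-8 - 110) = -3 + √(-118) = -3 + I*√118)
z(V, N) - 17633 = (-3 + I*√118) - 17633 = -17636 + I*√118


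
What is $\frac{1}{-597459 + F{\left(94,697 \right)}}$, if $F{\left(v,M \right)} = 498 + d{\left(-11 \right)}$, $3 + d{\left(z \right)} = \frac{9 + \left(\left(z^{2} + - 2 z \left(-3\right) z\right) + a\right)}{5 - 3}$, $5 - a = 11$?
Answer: $- \frac{1}{596539} \approx -1.6763 \cdot 10^{-6}$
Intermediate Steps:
$a = -6$ ($a = 5 - 11 = -6$)
$d{\left(z \right)} = - \frac{3}{2} + \frac{7 z^{2}}{2}$ ($d{\left(z \right)} = -3 + \frac{9 - \left(6 - z^{2} - - 2 z \left(-3\right) z\right)}{5 - 3} = -3 + \frac{9 - \left(6 - z^{2} - 6 z z\right)}{2} = -3 + \left(9 + \left(\left(z^{2} + 6 z^{2}\right) - 6\right)\right) \frac{1}{2} = -3 + \left(9 + \left(7 z^{2} - 6\right)\right) \frac{1}{2} = -3 + \left(9 + \left(-6 + 7 z^{2}\right)\right) \frac{1}{2} = -3 + \left(3 + 7 z^{2}\right) \frac{1}{2} = -3 + \left(\frac{3}{2} + \frac{7 z^{2}}{2}\right) = - \frac{3}{2} + \frac{7 z^{2}}{2}$)
$F{\left(v,M \right)} = 920$ ($F{\left(v,M \right)} = 498 - \left(\frac{3}{2} - \frac{7 \left(-11\right)^{2}}{2}\right) = 498 + \left(- \frac{3}{2} + \frac{7}{2} \cdot 121\right) = 498 + \left(- \frac{3}{2} + \frac{847}{2}\right) = 498 + 422 = 920$)
$\frac{1}{-597459 + F{\left(94,697 \right)}} = \frac{1}{-597459 + 920} = \frac{1}{-596539} = - \frac{1}{596539}$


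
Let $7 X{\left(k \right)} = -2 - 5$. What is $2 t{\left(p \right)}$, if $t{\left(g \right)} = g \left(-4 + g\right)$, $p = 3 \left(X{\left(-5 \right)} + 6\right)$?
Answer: $330$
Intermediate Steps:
$X{\left(k \right)} = -1$ ($X{\left(k \right)} = \frac{-2 - 5}{7} = \frac{1}{7} \left(-7\right) = -1$)
$p = 15$ ($p = 3 \left(-1 + 6\right) = 3 \cdot 5 = 15$)
$2 t{\left(p \right)} = 2 \cdot 15 \left(-4 + 15\right) = 2 \cdot 15 \cdot 11 = 2 \cdot 165 = 330$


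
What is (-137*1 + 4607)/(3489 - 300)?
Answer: 1490/1063 ≈ 1.4017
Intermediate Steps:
(-137*1 + 4607)/(3489 - 300) = (-137 + 4607)/3189 = 4470*(1/3189) = 1490/1063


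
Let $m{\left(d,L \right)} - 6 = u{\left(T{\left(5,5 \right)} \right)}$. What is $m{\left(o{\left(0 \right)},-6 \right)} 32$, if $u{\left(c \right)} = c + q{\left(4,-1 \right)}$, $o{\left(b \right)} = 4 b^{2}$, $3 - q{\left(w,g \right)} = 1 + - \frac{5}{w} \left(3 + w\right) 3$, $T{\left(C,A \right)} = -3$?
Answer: $1000$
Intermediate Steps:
$q{\left(w,g \right)} = 2 + \frac{5 \left(9 + 3 w\right)}{w}$ ($q{\left(w,g \right)} = 3 - \left(1 + - \frac{5}{w} \left(3 + w\right) 3\right) = 3 - \left(1 + - \frac{5}{w} \left(9 + 3 w\right)\right) = 3 - \left(1 - \frac{5 \left(9 + 3 w\right)}{w}\right) = 2 + \frac{5 \left(9 + 3 w\right)}{w}$)
$u{\left(c \right)} = \frac{113}{4} + c$ ($u{\left(c \right)} = c + \left(17 + \frac{45}{4}\right) = c + \frac{113}{4} = \frac{113}{4} + c$)
$m{\left(d,L \right)} = \frac{125}{4}$ ($m{\left(d,L \right)} = 6 + \left(\frac{113}{4} - 3\right) = 6 + \frac{101}{4} = \frac{125}{4}$)
$m{\left(o{\left(0 \right)},-6 \right)} 32 = \frac{125}{4} \cdot 32 = 1000$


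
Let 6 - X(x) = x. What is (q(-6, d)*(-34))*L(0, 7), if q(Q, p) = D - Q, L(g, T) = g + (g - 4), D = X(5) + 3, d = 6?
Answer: 1360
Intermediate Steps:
X(x) = 6 - x
D = 4 (D = (6 - 1*5) + 3 = (6 - 5) + 3 = 1 + 3 = 4)
L(g, T) = -4 + 2*g (L(g, T) = g + (-4 + g) = -4 + 2*g)
q(Q, p) = 4 - Q
(q(-6, d)*(-34))*L(0, 7) = ((4 - 1*(-6))*(-34))*(-4 + 2*0) = ((4 + 6)*(-34))*(-4 + 0) = (10*(-34))*(-4) = -340*(-4) = 1360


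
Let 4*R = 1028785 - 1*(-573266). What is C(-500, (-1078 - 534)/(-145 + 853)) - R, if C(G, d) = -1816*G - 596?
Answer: 2027565/4 ≈ 5.0689e+5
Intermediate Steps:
R = 1602051/4 (R = (1028785 - 1*(-573266))/4 = (1028785 + 573266)/4 = (¼)*1602051 = 1602051/4 ≈ 4.0051e+5)
C(G, d) = -596 - 1816*G
C(-500, (-1078 - 534)/(-145 + 853)) - R = (-596 - 1816*(-500)) - 1*1602051/4 = (-596 + 908000) - 1602051/4 = 907404 - 1602051/4 = 2027565/4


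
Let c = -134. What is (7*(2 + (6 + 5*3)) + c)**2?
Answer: 729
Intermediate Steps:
(7*(2 + (6 + 5*3)) + c)**2 = (7*(2 + (6 + 5*3)) - 134)**2 = (7*(2 + (6 + 15)) - 134)**2 = (7*(2 + 21) - 134)**2 = (7*23 - 134)**2 = (161 - 134)**2 = 27**2 = 729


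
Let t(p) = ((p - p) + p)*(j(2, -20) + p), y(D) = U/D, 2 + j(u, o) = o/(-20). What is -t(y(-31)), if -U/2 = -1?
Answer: -66/961 ≈ -0.068678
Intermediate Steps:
U = 2 (U = -2*(-1) = 2)
j(u, o) = -2 - o/20 (j(u, o) = -2 + o/(-20) = -2 + o*(-1/20) = -2 - o/20)
y(D) = 2/D
t(p) = p*(-1 + p) (t(p) = ((p - p) + p)*((-2 - 1/20*(-20)) + p) = (0 + p)*((-2 + 1) + p) = p*(-1 + p))
-t(y(-31)) = -2/(-31)*(-1 + 2/(-31)) = -2*(-1/31)*(-1 + 2*(-1/31)) = -(-2)*(-1 - 2/31)/31 = -(-2)*(-33)/(31*31) = -1*66/961 = -66/961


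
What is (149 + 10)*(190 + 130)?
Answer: 50880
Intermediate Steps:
(149 + 10)*(190 + 130) = 159*320 = 50880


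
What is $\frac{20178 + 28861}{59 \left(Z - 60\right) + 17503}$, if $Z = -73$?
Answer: $\frac{49039}{9656} \approx 5.0786$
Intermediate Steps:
$\frac{20178 + 28861}{59 \left(Z - 60\right) + 17503} = \frac{20178 + 28861}{59 \left(-73 - 60\right) + 17503} = \frac{49039}{59 \left(-133\right) + 17503} = \frac{49039}{-7847 + 17503} = \frac{49039}{9656}$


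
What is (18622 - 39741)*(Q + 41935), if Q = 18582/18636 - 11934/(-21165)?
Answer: -1141604603006371/1288990 ≈ -8.8566e+8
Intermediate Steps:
Q = 2012059/1288990 (Q = 18582*(1/18636) - 11934*(-1/21165) = 3097/3106 + 234/415 = 2012059/1288990 ≈ 1.5610)
(18622 - 39741)*(Q + 41935) = (18622 - 39741)*(2012059/1288990 + 41935) = -21119*54055807709/1288990 = -1141604603006371/1288990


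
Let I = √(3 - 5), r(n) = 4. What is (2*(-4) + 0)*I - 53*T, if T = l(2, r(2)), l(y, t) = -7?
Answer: 371 - 8*I*√2 ≈ 371.0 - 11.314*I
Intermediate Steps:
I = I*√2 (I = √(-2) = I*√2 ≈ 1.4142*I)
T = -7
(2*(-4) + 0)*I - 53*T = (2*(-4) + 0)*(I*√2) - 53*(-7) = (-8 + 0)*(I*√2) + 371 = -8*I*√2 + 371 = 371 - 8*I*√2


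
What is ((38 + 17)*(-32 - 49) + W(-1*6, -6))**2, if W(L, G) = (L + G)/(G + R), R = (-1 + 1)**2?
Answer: 19829209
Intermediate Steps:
R = 0 (R = 0**2 = 0)
W(L, G) = (G + L)/G (W(L, G) = (L + G)/(G + 0) = (G + L)/G)
((38 + 17)*(-32 - 49) + W(-1*6, -6))**2 = ((38 + 17)*(-32 - 49) + (-6 - 1*6)/(-6))**2 = (55*(-81) - (-6 - 6)/6)**2 = (-4455 - 1/6*(-12))**2 = (-4455 + 2)**2 = (-4453)**2 = 19829209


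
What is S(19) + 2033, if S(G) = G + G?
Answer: 2071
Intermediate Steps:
S(G) = 2*G
S(19) + 2033 = 2*19 + 2033 = 38 + 2033 = 2071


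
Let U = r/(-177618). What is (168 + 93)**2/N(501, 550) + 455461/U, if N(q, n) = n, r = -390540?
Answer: 371004529327/1789975 ≈ 2.0727e+5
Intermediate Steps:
U = 65090/29603 (U = -390540/(-177618) = -390540*(-1/177618) = 65090/29603 ≈ 2.1988)
(168 + 93)**2/N(501, 550) + 455461/U = (168 + 93)**2/550 + 455461/(65090/29603) = 261**2*(1/550) + 455461*(29603/65090) = 68121*(1/550) + 13483011983/65090 = 68121/550 + 13483011983/65090 = 371004529327/1789975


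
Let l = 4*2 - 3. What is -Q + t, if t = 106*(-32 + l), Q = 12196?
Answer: -15058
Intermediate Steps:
l = 5 (l = 8 - 3 = 5)
t = -2862 (t = 106*(-32 + 5) = 106*(-27) = -2862)
-Q + t = -1*12196 - 2862 = -12196 - 2862 = -15058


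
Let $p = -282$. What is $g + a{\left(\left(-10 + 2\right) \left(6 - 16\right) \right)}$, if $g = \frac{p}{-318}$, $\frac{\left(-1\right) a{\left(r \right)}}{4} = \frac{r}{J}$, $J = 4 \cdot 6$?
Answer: $- \frac{1979}{159} \approx -12.447$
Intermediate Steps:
$J = 24$
$a{\left(r \right)} = - \frac{r}{6}$ ($a{\left(r \right)} = - 4 \frac{r}{24} = - \frac{r}{6}$)
$g = \frac{47}{53}$ ($g = - \frac{282}{-318} = \left(-282\right) \left(- \frac{1}{318}\right) = \frac{47}{53} \approx 0.88679$)
$g + a{\left(\left(-10 + 2\right) \left(6 - 16\right) \right)} = \frac{47}{53} - \frac{\left(-10 + 2\right) \left(6 - 16\right)}{6} = \frac{47}{53} - \frac{\left(-8\right) \left(6 - 16\right)}{6} = \frac{47}{53} - \frac{\left(-8\right) \left(-10\right)}{6} = \frac{47}{53} - \frac{40}{3} = - \frac{1979}{159}$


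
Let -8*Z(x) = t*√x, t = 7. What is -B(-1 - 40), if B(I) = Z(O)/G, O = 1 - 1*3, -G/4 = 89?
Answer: -7*I*√2/2848 ≈ -0.0034759*I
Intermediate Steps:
G = -356 (G = -4*89 = -356)
O = -2 (O = 1 - 3 = -2)
Z(x) = -7*√x/8
B(I) = 7*I*√2/2848 (B(I) = -7*I*√2/8/(-356) = -7*I*√2/8*(-1/356) = 7*I*√2/2848)
-B(-1 - 40) = -7*I*√2/2848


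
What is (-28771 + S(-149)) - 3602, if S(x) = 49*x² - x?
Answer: 1055625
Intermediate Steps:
S(x) = -x + 49*x²
(-28771 + S(-149)) - 3602 = (-28771 - 149*(-1 + 49*(-149))) - 3602 = (-28771 - 149*(-1 - 7301)) - 3602 = (-28771 - 149*(-7302)) - 3602 = (-28771 + 1087998) - 3602 = 1059227 - 3602 = 1055625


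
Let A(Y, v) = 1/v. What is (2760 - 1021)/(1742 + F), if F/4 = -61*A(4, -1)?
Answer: 1739/1986 ≈ 0.87563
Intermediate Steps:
F = 244 (F = 4*(-61/(-1)) = 4*(-61*(-1)) = 4*61 = 244)
(2760 - 1021)/(1742 + F) = (2760 - 1021)/(1742 + 244) = 1739/1986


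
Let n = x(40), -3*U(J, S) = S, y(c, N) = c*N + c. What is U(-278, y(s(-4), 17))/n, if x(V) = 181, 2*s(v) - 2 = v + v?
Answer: 18/181 ≈ 0.099447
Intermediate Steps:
s(v) = 1 + v (s(v) = 1 + (v + v)/2 = 1 + (2*v)/2 = 1 + v)
y(c, N) = c + N*c (y(c, N) = N*c + c = c + N*c)
U(J, S) = -S/3
n = 181
U(-278, y(s(-4), 17))/n = -(1 - 4)*(1 + 17)/3/181 = -(-1)*18*(1/181) = -⅓*(-54)*(1/181) = 18*(1/181) = 18/181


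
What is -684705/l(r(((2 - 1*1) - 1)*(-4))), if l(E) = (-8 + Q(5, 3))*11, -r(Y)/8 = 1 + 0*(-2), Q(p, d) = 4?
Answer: 684705/44 ≈ 15561.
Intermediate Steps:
r(Y) = -8 (r(Y) = -8*(1 + 0*(-2)) = -8*(1 + 0) = -8*1 = -8)
l(E) = -44 (l(E) = (-8 + 4)*11 = -4*11 = -44)
-684705/l(r(((2 - 1*1) - 1)*(-4))) = -684705/(-44) = -684705*(-1/44) = 684705/44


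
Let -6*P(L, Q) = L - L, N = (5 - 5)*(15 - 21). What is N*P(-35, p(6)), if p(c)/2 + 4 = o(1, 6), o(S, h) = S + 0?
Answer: 0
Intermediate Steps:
o(S, h) = S
p(c) = -6 (p(c) = -8 + 2*1 = -8 + 2 = -6)
N = 0 (N = 0*(-6) = 0)
P(L, Q) = 0 (P(L, Q) = -(L - L)/6 = -⅙*0 = 0)
N*P(-35, p(6)) = 0*0 = 0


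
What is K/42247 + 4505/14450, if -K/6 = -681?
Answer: 2933711/7181990 ≈ 0.40848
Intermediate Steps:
K = 4086 (K = -6*(-681) = 4086)
K/42247 + 4505/14450 = 4086/42247 + 4505/14450 = 4086*(1/42247) + 4505*(1/14450) = 4086/42247 + 53/170 = 2933711/7181990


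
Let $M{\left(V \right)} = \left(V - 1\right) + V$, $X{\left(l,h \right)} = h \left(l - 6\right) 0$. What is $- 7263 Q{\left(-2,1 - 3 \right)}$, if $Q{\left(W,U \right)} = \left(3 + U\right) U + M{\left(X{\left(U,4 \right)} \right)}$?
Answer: $21789$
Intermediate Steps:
$X{\left(l,h \right)} = 0$ ($X{\left(l,h \right)} = h \left(l - 6\right) 0 = h \left(-6 + l\right) 0 = 0$)
$M{\left(V \right)} = -1 + 2 V$ ($M{\left(V \right)} = \left(-1 + V\right) + V = -1 + 2 V$)
$Q{\left(W,U \right)} = -1 + U \left(3 + U\right)$ ($Q{\left(W,U \right)} = \left(3 + U\right) U + \left(-1 + 2 \cdot 0\right) = U \left(3 + U\right) + \left(-1 + 0\right) = U \left(3 + U\right) - 1 = -1 + U \left(3 + U\right)$)
$- 7263 Q{\left(-2,1 - 3 \right)} = - 7263 \left(-1 + \left(1 - 3\right)^{2} + 3 \left(1 - 3\right)\right) = - 7263 \left(-1 + \left(-2\right)^{2} + 3 \left(-2\right)\right) = - 7263 \left(-1 + 4 - 6\right) = \left(-7263\right) \left(-3\right) = 21789$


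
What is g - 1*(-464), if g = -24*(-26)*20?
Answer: 12944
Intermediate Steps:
g = 12480 (g = 624*20 = 12480)
g - 1*(-464) = 12480 - 1*(-464) = 12480 + 464 = 12944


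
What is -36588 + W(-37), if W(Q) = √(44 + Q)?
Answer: -36588 + √7 ≈ -36585.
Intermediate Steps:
-36588 + W(-37) = -36588 + √(44 - 37) = -36588 + √7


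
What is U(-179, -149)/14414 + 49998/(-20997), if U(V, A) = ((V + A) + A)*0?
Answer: -16666/6999 ≈ -2.3812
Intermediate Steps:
U(V, A) = 0 (U(V, A) = ((A + V) + A)*0 = (V + 2*A)*0 = 0)
U(-179, -149)/14414 + 49998/(-20997) = 0/14414 + 49998/(-20997) = 0*(1/14414) + 49998*(-1/20997) = 0 - 16666/6999 = -16666/6999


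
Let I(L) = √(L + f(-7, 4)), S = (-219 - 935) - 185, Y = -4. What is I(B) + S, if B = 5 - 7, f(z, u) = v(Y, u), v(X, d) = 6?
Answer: -1337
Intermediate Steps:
f(z, u) = 6
B = -2
S = -1339 (S = -1154 - 185 = -1339)
I(L) = √(6 + L) (I(L) = √(L + 6) = √(6 + L))
I(B) + S = √(6 - 2) - 1339 = √4 - 1339 = 2 - 1339 = -1337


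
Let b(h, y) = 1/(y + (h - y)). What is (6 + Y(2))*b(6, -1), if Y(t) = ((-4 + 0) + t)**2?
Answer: 5/3 ≈ 1.6667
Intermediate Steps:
Y(t) = (-4 + t)**2
b(h, y) = 1/h
(6 + Y(2))*b(6, -1) = (6 + (-4 + 2)**2)/6 = (6 + (-2)**2)*(1/6) = (6 + 4)*(1/6) = 10*(1/6) = 5/3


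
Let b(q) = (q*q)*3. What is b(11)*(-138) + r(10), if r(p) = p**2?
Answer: -49994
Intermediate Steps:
b(q) = 3*q**2 (b(q) = q**2*3 = 3*q**2)
b(11)*(-138) + r(10) = (3*11**2)*(-138) + 10**2 = (3*121)*(-138) + 100 = 363*(-138) + 100 = -50094 + 100 = -49994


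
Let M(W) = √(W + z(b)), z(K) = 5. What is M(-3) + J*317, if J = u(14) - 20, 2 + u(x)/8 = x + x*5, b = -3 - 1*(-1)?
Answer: 201612 + √2 ≈ 2.0161e+5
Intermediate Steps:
b = -2 (b = -3 + 1 = -2)
u(x) = -16 + 48*x (u(x) = -16 + 8*(x + x*5) = -16 + 8*(x + 5*x) = -16 + 8*(6*x) = -16 + 48*x)
M(W) = √(5 + W) (M(W) = √(W + 5) = √(5 + W))
J = 636 (J = (-16 + 48*14) - 20 = (-16 + 672) - 20 = 656 - 20 = 636)
M(-3) + J*317 = √(5 - 3) + 636*317 = √2 + 201612 = 201612 + √2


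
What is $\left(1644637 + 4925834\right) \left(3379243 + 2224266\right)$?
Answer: $36817693382739$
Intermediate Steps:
$\left(1644637 + 4925834\right) \left(3379243 + 2224266\right) = 6570471 \cdot 5603509 = 36817693382739$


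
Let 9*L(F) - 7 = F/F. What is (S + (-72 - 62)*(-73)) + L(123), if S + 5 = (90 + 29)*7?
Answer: 95498/9 ≈ 10611.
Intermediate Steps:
S = 828 (S = -5 + (90 + 29)*7 = -5 + 119*7 = -5 + 833 = 828)
L(F) = 8/9 (L(F) = 7/9 + (F/F)/9 = 7/9 + (⅑)*1 = 7/9 + ⅑ = 8/9)
(S + (-72 - 62)*(-73)) + L(123) = (828 + (-72 - 62)*(-73)) + 8/9 = (828 - 134*(-73)) + 8/9 = (828 + 9782) + 8/9 = 10610 + 8/9 = 95498/9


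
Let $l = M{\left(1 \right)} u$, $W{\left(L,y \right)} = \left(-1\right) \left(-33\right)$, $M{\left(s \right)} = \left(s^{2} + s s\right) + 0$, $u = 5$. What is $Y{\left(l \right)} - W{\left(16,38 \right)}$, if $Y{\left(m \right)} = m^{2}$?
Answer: $67$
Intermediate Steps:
$M{\left(s \right)} = 2 s^{2}$ ($M{\left(s \right)} = \left(s^{2} + s^{2}\right) + 0 = 2 s^{2} + 0 = 2 s^{2}$)
$W{\left(L,y \right)} = 33$
$l = 10$ ($l = 2 \cdot 1^{2} \cdot 5 = 2 \cdot 1 \cdot 5 = 2 \cdot 5 = 10$)
$Y{\left(l \right)} - W{\left(16,38 \right)} = 10^{2} - 33 = 100 - 33 = 67$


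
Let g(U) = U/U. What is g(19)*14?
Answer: 14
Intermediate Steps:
g(U) = 1
g(19)*14 = 1*14 = 14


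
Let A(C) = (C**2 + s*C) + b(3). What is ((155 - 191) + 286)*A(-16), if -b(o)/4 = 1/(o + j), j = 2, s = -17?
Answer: 131800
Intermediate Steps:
b(o) = -4/(2 + o) (b(o) = -4/(o + 2) = -4/(2 + o))
A(C) = -4/5 + C**2 - 17*C (A(C) = (C**2 - 17*C) - 4/(2 + 3) = (C**2 - 17*C) - 4/5 = -4/5 + C**2 - 17*C)
((155 - 191) + 286)*A(-16) = ((155 - 191) + 286)*(-4/5 + (-16)**2 - 17*(-16)) = (-36 + 286)*(-4/5 + 256 + 272) = 250*(2636/5) = 131800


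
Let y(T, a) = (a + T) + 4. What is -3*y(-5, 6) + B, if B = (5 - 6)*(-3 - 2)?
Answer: -10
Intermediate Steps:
y(T, a) = 4 + T + a (y(T, a) = (T + a) + 4 = 4 + T + a)
B = 5 (B = -1*(-5) = 5)
-3*y(-5, 6) + B = -3*(4 - 5 + 6) + 5 = -3*5 + 5 = -15 + 5 = -10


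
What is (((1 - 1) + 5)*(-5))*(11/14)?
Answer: -275/14 ≈ -19.643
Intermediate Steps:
(((1 - 1) + 5)*(-5))*(11/14) = ((0 + 5)*(-5))*(11*(1/14)) = (5*(-5))*(11/14) = -25*11/14 = -275/14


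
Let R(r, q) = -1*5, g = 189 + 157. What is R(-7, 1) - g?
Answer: -351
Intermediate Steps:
g = 346
R(r, q) = -5
R(-7, 1) - g = -5 - 1*346 = -5 - 346 = -351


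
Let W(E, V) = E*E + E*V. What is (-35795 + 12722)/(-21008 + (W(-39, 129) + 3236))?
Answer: 7691/7094 ≈ 1.0842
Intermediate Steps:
W(E, V) = E**2 + E*V
(-35795 + 12722)/(-21008 + (W(-39, 129) + 3236)) = (-35795 + 12722)/(-21008 + (-39*(-39 + 129) + 3236)) = -23073/(-21008 + (-39*90 + 3236)) = -23073/(-21008 + (-3510 + 3236)) = -23073/(-21008 - 274) = -23073/(-21282) = -23073*(-1/21282) = 7691/7094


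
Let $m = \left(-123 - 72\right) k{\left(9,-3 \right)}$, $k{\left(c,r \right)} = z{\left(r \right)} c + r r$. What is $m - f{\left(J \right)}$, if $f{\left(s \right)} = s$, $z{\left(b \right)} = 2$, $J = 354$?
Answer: $-5619$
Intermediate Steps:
$k{\left(c,r \right)} = r^{2} + 2 c$ ($k{\left(c,r \right)} = 2 c + r r = 2 c + r^{2} = r^{2} + 2 c$)
$m = -5265$ ($m = \left(-123 - 72\right) \left(\left(-3\right)^{2} + 2 \cdot 9\right) = - 195 \left(9 + 18\right) = \left(-195\right) 27 = -5265$)
$m - f{\left(J \right)} = -5265 - 354 = -5619$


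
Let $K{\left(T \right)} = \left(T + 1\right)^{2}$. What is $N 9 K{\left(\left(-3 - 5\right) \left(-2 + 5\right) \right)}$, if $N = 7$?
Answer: $33327$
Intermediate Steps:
$K{\left(T \right)} = \left(1 + T\right)^{2}$
$N 9 K{\left(\left(-3 - 5\right) \left(-2 + 5\right) \right)} = 7 \cdot 9 \left(1 + \left(-3 - 5\right) \left(-2 + 5\right)\right)^{2} = 63 \left(1 - 24\right)^{2} = 63 \left(-23\right)^{2} = 63 \cdot 529 = 33327$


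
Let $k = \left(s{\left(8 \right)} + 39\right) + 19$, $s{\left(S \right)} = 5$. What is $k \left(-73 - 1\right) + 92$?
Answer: $-4570$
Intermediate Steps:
$k = 63$ ($k = \left(5 + 39\right) + 19 = 44 + 19 = 63$)
$k \left(-73 - 1\right) + 92 = 63 \left(-73 - 1\right) + 92 = 63 \left(-74\right) + 92 = -4662 + 92 = -4570$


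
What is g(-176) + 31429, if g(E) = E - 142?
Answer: 31111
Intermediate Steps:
g(E) = -142 + E
g(-176) + 31429 = (-142 - 176) + 31429 = -318 + 31429 = 31111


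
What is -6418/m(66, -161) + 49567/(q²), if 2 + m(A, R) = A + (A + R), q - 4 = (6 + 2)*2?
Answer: 4103777/12400 ≈ 330.95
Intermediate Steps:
q = 20 (q = 4 + (6 + 2)*2 = 4 + 8*2 = 4 + 16 = 20)
m(A, R) = -2 + R + 2*A (m(A, R) = -2 + (A + (A + R)) = -2 + (R + 2*A) = -2 + R + 2*A)
-6418/m(66, -161) + 49567/(q²) = -6418/(-2 - 161 + 2*66) + 49567/(20²) = -6418/(-2 - 161 + 132) + 49567/400 = -6418/(-31) + 49567*(1/400) = -6418*(-1/31) + 49567/400 = 6418/31 + 49567/400 = 4103777/12400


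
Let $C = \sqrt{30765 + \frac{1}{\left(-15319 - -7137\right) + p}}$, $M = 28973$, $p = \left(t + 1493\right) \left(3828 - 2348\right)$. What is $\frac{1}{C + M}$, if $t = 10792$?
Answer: $\frac{526544234314}{15255006989421751} - \frac{\sqrt{10161076235591485478}}{15255006989421751} \approx 3.4307 \cdot 10^{-5}$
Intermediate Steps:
$p = 18181800$ ($p = \left(10792 + 1493\right) \left(3828 - 2348\right) = 12285 \cdot 1480 = 18181800$)
$C = \frac{\sqrt{10161076235591485478}}{18173618}$ ($C = \sqrt{30765 + \frac{1}{\left(-15319 - -7137\right) + 18181800}} = \sqrt{30765 + \frac{1}{\left(-15319 + 7137\right) + 18181800}} = \sqrt{30765 + \frac{1}{-8182 + 18181800}} = \sqrt{30765 + \frac{1}{18173618}} = \sqrt{\frac{559111357771}{18173618}} = \frac{\sqrt{10161076235591485478}}{18173618} \approx 175.4$)
$\frac{1}{C + M} = \frac{1}{\frac{\sqrt{10161076235591485478}}{18173618} + 28973} = \frac{1}{28973 + \frac{\sqrt{10161076235591485478}}{18173618}}$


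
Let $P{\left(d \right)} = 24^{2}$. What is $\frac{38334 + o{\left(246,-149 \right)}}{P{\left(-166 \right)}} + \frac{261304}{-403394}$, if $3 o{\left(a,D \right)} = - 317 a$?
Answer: $\frac{603421357}{29044368} \approx 20.776$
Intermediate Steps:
$P{\left(d \right)} = 576$
$o{\left(a,D \right)} = - \frac{317 a}{3}$ ($o{\left(a,D \right)} = \frac{\left(-317\right) a}{3} = - \frac{317 a}{3}$)
$\frac{38334 + o{\left(246,-149 \right)}}{P{\left(-166 \right)}} + \frac{261304}{-403394} = \frac{38334 - 25994}{576} + \frac{261304}{-403394} = \left(38334 - 25994\right) \frac{1}{576} + 261304 \left(- \frac{1}{403394}\right) = 12340 \cdot \frac{1}{576} - \frac{130652}{201697} = \frac{3085}{144} - \frac{130652}{201697} = \frac{603421357}{29044368}$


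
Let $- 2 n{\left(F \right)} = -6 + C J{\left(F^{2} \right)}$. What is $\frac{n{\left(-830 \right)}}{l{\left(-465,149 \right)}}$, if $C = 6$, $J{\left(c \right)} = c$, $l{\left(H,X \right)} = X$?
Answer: $- \frac{2066697}{149} \approx -13870.0$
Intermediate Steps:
$n{\left(F \right)} = 3 - 3 F^{2}$ ($n{\left(F \right)} = - \frac{-6 + 6 F^{2}}{2} = 3 - 3 F^{2}$)
$\frac{n{\left(-830 \right)}}{l{\left(-465,149 \right)}} = \frac{3 - 3 \left(-830\right)^{2}}{149} = \left(3 - 2066700\right) \frac{1}{149} = \left(-2066697\right) \frac{1}{149} = - \frac{2066697}{149}$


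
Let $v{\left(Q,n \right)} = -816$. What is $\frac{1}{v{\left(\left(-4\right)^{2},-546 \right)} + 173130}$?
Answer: $\frac{1}{172314} \approx 5.8034 \cdot 10^{-6}$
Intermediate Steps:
$\frac{1}{v{\left(\left(-4\right)^{2},-546 \right)} + 173130} = \frac{1}{-816 + 173130} = \frac{1}{172314}$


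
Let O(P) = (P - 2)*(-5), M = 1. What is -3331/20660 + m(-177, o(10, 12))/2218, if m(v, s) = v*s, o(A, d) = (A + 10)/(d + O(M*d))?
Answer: -51903401/435326860 ≈ -0.11923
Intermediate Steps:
O(P) = 10 - 5*P (O(P) = (-2 + P)*(-5) = 10 - 5*P)
o(A, d) = (10 + A)/(10 - 4*d) (o(A, d) = (A + 10)/(d + (10 - 5*d)) = (10 + A)/(d + (10 - 5*d)) = (10 + A)/(10 - 4*d))
m(v, s) = s*v
-3331/20660 + m(-177, o(10, 12))/2218 = -3331/20660 + (((-10 - 1*10)/(2*(-5 + 2*12)))*(-177))/2218 = -3331*1/20660 + (((-10 - 10)/(2*(-5 + 24)))*(-177))*(1/2218) = -3331/20660 + (((1/2)*(-20)/19)*(-177))*(1/2218) = -3331/20660 + (((1/2)*(1/19)*(-20))*(-177))*(1/2218) = -3331/20660 - 10/19*(-177)*(1/2218) = -3331/20660 + (1770/19)*(1/2218) = -3331/20660 + 885/21071 = -51903401/435326860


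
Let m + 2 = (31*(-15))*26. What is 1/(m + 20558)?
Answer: 1/8466 ≈ 0.00011812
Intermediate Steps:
m = -12092 (m = -2 + (31*(-15))*26 = -2 - 465*26 = -2 - 12090 = -12092)
1/(m + 20558) = 1/(-12092 + 20558) = 1/8466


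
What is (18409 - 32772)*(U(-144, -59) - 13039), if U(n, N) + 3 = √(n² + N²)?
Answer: 187322246 - 14363*√24217 ≈ 1.8509e+8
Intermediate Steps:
U(n, N) = -3 + √(N² + n²) (U(n, N) = -3 + √(n² + N²) = -3 + √(N² + n²))
(18409 - 32772)*(U(-144, -59) - 13039) = (18409 - 32772)*((-3 + √((-59)² + (-144)²)) - 13039) = -14363*((-3 + √(3481 + 20736)) - 13039) = -14363*((-3 + √24217) - 13039) = -14363*(-13042 + √24217) = 187322246 - 14363*√24217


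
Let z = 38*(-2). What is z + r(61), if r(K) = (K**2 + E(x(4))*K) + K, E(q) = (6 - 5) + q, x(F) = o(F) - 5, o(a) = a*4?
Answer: 4438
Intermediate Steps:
o(a) = 4*a
x(F) = -5 + 4*F (x(F) = 4*F - 5 = -5 + 4*F)
E(q) = 1 + q
r(K) = K**2 + 13*K (r(K) = (K**2 + (1 + (-5 + 4*4))*K) + K = (K**2 + (1 + (-5 + 16))*K) + K = (K**2 + (1 + 11)*K) + K = (K**2 + 12*K) + K = K**2 + 13*K)
z = -76
z + r(61) = -76 + 61*(13 + 61) = -76 + 61*74 = -76 + 4514 = 4438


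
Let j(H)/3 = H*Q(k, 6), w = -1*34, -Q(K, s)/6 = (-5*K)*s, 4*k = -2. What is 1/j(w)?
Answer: 1/9180 ≈ 0.00010893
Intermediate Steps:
k = -½ (k = (¼)*(-2) = -½ ≈ -0.50000)
Q(K, s) = 30*K*s (Q(K, s) = -6*(-5*K)*s = -(-30)*K*s = 30*K*s)
w = -34
j(H) = -270*H (j(H) = 3*(H*(30*(-½)*6)) = 3*(H*(-90)) = 3*(-90*H) = -270*H)
1/j(w) = 1/(-270*(-34)) = 1/9180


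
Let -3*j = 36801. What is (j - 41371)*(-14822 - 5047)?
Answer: 1065733422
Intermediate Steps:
j = -12267 (j = -⅓*36801 = -12267)
(j - 41371)*(-14822 - 5047) = (-12267 - 41371)*(-14822 - 5047) = -53638*(-19869) = 1065733422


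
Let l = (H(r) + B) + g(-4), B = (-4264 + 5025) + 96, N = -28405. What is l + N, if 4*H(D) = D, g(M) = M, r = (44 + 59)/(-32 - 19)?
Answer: -5620711/204 ≈ -27553.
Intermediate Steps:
r = -103/51 (r = 103/(-51) = 103*(-1/51) = -103/51 ≈ -2.0196)
B = 857 (B = 761 + 96 = 857)
H(D) = D/4
l = 173909/204 (l = ((¼)*(-103/51) + 857) - 4 = (-103/204 + 857) - 4 = 174725/204 - 4 = 173909/204 ≈ 852.50)
l + N = 173909/204 - 28405 = -5620711/204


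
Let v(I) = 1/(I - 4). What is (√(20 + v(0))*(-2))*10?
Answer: -10*√79 ≈ -88.882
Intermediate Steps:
v(I) = 1/(-4 + I)
(√(20 + v(0))*(-2))*10 = (√(20 + 1/(-4 + 0))*(-2))*10 = (√(20 + 1/(-4))*(-2))*10 = (√(20 - ¼)*(-2))*10 = (√(79/4)*(-2))*10 = ((√79/2)*(-2))*10 = -√79*10 = -10*√79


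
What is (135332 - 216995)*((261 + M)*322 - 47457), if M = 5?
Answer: -3119118285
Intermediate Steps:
(135332 - 216995)*((261 + M)*322 - 47457) = (135332 - 216995)*((261 + 5)*322 - 47457) = -81663*(266*322 - 47457) = -81663*(85652 - 47457) = -81663*38195 = -3119118285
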